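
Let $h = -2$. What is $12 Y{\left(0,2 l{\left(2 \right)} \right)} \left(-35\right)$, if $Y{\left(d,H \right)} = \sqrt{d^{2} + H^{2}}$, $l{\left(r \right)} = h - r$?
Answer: $-3360$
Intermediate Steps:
$l{\left(r \right)} = -2 - r$
$Y{\left(d,H \right)} = \sqrt{H^{2} + d^{2}}$
$12 Y{\left(0,2 l{\left(2 \right)} \right)} \left(-35\right) = 12 \sqrt{\left(2 \left(-2 - 2\right)\right)^{2} + 0^{2}} \left(-35\right) = 12 \sqrt{\left(2 \left(-2 - 2\right)\right)^{2} + 0} \left(-35\right) = 12 \sqrt{\left(2 \left(-4\right)\right)^{2} + 0} \left(-35\right) = 12 \sqrt{\left(-8\right)^{2} + 0} \left(-35\right) = 12 \sqrt{64 + 0} \left(-35\right) = 12 \sqrt{64} \left(-35\right) = 12 \cdot 8 \left(-35\right) = 96 \left(-35\right) = -3360$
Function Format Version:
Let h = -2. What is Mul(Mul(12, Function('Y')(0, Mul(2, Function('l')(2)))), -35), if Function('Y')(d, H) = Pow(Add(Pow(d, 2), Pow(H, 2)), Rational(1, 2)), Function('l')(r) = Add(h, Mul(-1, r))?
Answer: -3360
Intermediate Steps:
Function('l')(r) = Add(-2, Mul(-1, r))
Function('Y')(d, H) = Pow(Add(Pow(H, 2), Pow(d, 2)), Rational(1, 2))
Mul(Mul(12, Function('Y')(0, Mul(2, Function('l')(2)))), -35) = Mul(Mul(12, Pow(Add(Pow(Mul(2, Add(-2, Mul(-1, 2))), 2), Pow(0, 2)), Rational(1, 2))), -35) = Mul(Mul(12, Pow(Add(Pow(Mul(2, Add(-2, -2)), 2), 0), Rational(1, 2))), -35) = Mul(Mul(12, Pow(Add(Pow(Mul(2, -4), 2), 0), Rational(1, 2))), -35) = Mul(Mul(12, Pow(Add(Pow(-8, 2), 0), Rational(1, 2))), -35) = Mul(Mul(12, Pow(Add(64, 0), Rational(1, 2))), -35) = Mul(Mul(12, Pow(64, Rational(1, 2))), -35) = Mul(Mul(12, 8), -35) = Mul(96, -35) = -3360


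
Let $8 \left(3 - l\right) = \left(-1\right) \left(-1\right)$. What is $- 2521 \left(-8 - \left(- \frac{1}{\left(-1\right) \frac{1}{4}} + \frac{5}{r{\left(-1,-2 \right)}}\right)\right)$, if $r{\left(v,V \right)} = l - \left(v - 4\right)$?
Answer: $\frac{2006716}{63} \approx 31853.0$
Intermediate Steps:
$l = \frac{23}{8}$ ($l = 3 - \frac{\left(-1\right) \left(-1\right)}{8} = 3 - \frac{1}{8} = \frac{23}{8} \approx 2.875$)
$r{\left(v,V \right)} = \frac{55}{8} - v$ ($r{\left(v,V \right)} = \frac{23}{8} - \left(v - 4\right) = \frac{23}{8} - \left(-4 + v\right) = \frac{55}{8} - v$)
$- 2521 \left(-8 - \left(- \frac{1}{\left(-1\right) \frac{1}{4}} + \frac{5}{r{\left(-1,-2 \right)}}\right)\right) = - 2521 \left(-8 - \left(- \frac{1}{\left(-1\right) \frac{1}{4}} + \frac{5}{\frac{55}{8} - -1}\right)\right) = - 2521 \left(-8 - \left(- \frac{1}{\left(-1\right) \frac{1}{4}} + \frac{5}{\frac{55}{8} + 1}\right)\right) = - 2521 \left(-8 - \left(- \frac{1}{- \frac{1}{4}} + \frac{5}{\frac{63}{8}}\right)\right) = - 2521 \left(-8 - \left(\left(-1\right) \left(-4\right) + 5 \cdot \frac{8}{63}\right)\right) = - 2521 \left(-8 - \left(4 + \frac{40}{63}\right)\right) = - 2521 \left(-8 - \frac{292}{63}\right) = \left(-2521\right) \left(- \frac{796}{63}\right) = \frac{2006716}{63}$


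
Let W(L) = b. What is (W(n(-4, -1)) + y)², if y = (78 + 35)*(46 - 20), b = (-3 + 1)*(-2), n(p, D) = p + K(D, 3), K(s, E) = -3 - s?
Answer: 8655364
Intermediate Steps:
n(p, D) = -3 + p - D (n(p, D) = p + (-3 - D) = -3 + p - D)
b = 4 (b = -2*(-2) = 4)
W(L) = 4
y = 2938 (y = 113*26 = 2938)
(W(n(-4, -1)) + y)² = (4 + 2938)² = 2942² = 8655364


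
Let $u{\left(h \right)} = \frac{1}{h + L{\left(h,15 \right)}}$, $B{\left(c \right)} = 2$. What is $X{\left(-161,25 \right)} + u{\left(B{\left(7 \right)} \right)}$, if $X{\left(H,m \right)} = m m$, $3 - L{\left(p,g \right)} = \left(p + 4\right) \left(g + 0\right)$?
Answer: $\frac{53124}{85} \approx 624.99$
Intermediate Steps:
$L{\left(p,g \right)} = 3 - g \left(4 + p\right)$ ($L{\left(p,g \right)} = 3 - \left(p + 4\right) \left(g + 0\right) = 3 - \left(4 + p\right) g = 3 - g \left(4 + p\right)$)
$X{\left(H,m \right)} = m^{2}$
$u{\left(h \right)} = \frac{1}{-57 - 14 h}$ ($u{\left(h \right)} = \frac{1}{h - \left(57 + 15 h\right)} = \frac{1}{-57 - 14 h}$)
$X{\left(-161,25 \right)} + u{\left(B{\left(7 \right)} \right)} = 25^{2} - \frac{1}{57 + 14 \cdot 2} = 625 - \frac{1}{57 + 28} = 625 - \frac{1}{85} = \frac{53124}{85}$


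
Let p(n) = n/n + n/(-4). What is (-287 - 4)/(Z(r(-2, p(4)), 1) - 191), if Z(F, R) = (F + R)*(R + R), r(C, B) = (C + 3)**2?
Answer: 291/187 ≈ 1.5562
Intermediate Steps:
p(n) = 1 - n/4 (p(n) = 1 + n*(-1/4) = 1 - n/4)
r(C, B) = (3 + C)**2
Z(F, R) = 2*R*(F + R) (Z(F, R) = (F + R)*(2*R) = 2*R*(F + R))
(-287 - 4)/(Z(r(-2, p(4)), 1) - 191) = (-287 - 4)/(2*1*((3 - 2)**2 + 1) - 191) = -291/(2*1*(1**2 + 1) - 191) = -291/(2*1*(1 + 1) - 191) = -291/(2*1*2 - 191) = -291/(4 - 191) = -291/(-187) = -291*(-1/187) = 291/187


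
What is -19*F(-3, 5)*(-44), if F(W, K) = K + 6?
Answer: 9196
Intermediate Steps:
F(W, K) = 6 + K
-19*F(-3, 5)*(-44) = -19*(6 + 5)*(-44) = -19*11*(-44) = -209*(-44) = 9196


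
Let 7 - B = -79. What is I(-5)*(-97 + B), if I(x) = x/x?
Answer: -11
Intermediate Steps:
B = 86 (B = 7 - 1*(-79) = 7 + 79 = 86)
I(x) = 1
I(-5)*(-97 + B) = 1*(-97 + 86) = 1*(-11) = -11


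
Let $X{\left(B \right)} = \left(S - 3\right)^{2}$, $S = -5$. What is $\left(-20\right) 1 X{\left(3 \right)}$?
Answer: $-1280$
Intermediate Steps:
$X{\left(B \right)} = 64$ ($X{\left(B \right)} = \left(-5 - 3\right)^{2} = \left(-8\right)^{2} = 64$)
$\left(-20\right) 1 X{\left(3 \right)} = \left(-20\right) 1 \cdot 64 = \left(-20\right) 64 = -1280$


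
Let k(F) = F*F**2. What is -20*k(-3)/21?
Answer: 180/7 ≈ 25.714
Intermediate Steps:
k(F) = F**3
-20*k(-3)/21 = -20*(-3)**3/21 = -20*(-27)*(1/21) = 540*(1/21) = 180/7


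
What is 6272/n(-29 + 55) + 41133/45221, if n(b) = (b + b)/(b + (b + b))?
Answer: 425480301/45221 ≈ 9408.9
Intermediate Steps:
n(b) = ⅔ (n(b) = (2*b)/(b + 2*b) = (2*b)/((3*b)) = (2*b)*(1/(3*b)) = ⅔)
6272/n(-29 + 55) + 41133/45221 = 6272/(⅔) + 41133/45221 = 6272*(3/2) + 41133*(1/45221) = 9408 + 41133/45221 = 425480301/45221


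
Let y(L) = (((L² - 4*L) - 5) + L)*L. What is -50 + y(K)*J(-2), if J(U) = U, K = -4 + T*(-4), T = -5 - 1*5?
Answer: -85226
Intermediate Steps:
T = -10 (T = -5 - 5 = -10)
K = 36 (K = -4 - 10*(-4) = -4 + 40 = 36)
y(L) = L*(-5 + L² - 3*L) (y(L) = ((-5 + L² - 4*L) + L)*L = (-5 + L² - 3*L)*L = L*(-5 + L² - 3*L))
-50 + y(K)*J(-2) = -50 + (36*(-5 + 36² - 3*36))*(-2) = -50 + (36*(-5 + 1296 - 108))*(-2) = -50 + (36*1183)*(-2) = -50 + 42588*(-2) = -50 - 85176 = -85226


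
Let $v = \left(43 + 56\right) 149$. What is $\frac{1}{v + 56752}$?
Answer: $\frac{1}{71503} \approx 1.3985 \cdot 10^{-5}$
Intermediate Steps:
$v = 14751$ ($v = 99 \cdot 149 = 14751$)
$\frac{1}{v + 56752} = \frac{1}{14751 + 56752} = \frac{1}{71503}$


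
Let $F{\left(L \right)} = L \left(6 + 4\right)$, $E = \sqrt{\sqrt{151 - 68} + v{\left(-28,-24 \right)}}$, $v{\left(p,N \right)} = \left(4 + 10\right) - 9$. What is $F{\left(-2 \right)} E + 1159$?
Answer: $1159 - 20 \sqrt{5 + \sqrt{83}} \approx 1083.9$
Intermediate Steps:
$v{\left(p,N \right)} = 5$ ($v{\left(p,N \right)} = 14 - 9 = 5$)
$E = \sqrt{5 + \sqrt{83}}$ ($E = \sqrt{\sqrt{151 - 68} + 5} = \sqrt{\sqrt{83} + 5} = \sqrt{5 + \sqrt{83}} \approx 3.7564$)
$F{\left(L \right)} = 10 L$ ($F{\left(L \right)} = L 10 = 10 L$)
$F{\left(-2 \right)} E + 1159 = 10 \left(-2\right) \sqrt{5 + \sqrt{83}} + 1159 = - 20 \sqrt{5 + \sqrt{83}} + 1159 = 1159 - 20 \sqrt{5 + \sqrt{83}}$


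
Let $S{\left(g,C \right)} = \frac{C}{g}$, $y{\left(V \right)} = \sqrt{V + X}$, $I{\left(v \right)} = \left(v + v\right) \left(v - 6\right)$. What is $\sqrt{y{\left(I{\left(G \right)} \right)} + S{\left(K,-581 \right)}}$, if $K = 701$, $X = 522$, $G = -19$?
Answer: $\frac{\sqrt{-407281 + 3931208 \sqrt{23}}}{701} \approx 6.1268$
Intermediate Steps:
$I{\left(v \right)} = 2 v \left(-6 + v\right)$
$y{\left(V \right)} = \sqrt{522 + V}$ ($y{\left(V \right)} = \sqrt{V + 522} = \sqrt{522 + V}$)
$\sqrt{y{\left(I{\left(G \right)} \right)} + S{\left(K,-581 \right)}} = \sqrt{\sqrt{522 + 2 \left(-19\right) \left(-6 - 19\right)} - \frac{581}{701}} = \sqrt{\sqrt{522 + 2 \left(-19\right) \left(-25\right)} - \frac{581}{701}} = \sqrt{\sqrt{522 + 950} - \frac{581}{701}} = \sqrt{\sqrt{1472} - \frac{581}{701}} = \sqrt{8 \sqrt{23} - \frac{581}{701}} = \sqrt{- \frac{581}{701} + 8 \sqrt{23}}$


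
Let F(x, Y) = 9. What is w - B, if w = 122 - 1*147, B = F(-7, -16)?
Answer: -34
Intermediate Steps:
B = 9
w = -25 (w = 122 - 147 = -25)
w - B = -25 - 1*9 = -25 - 9 = -34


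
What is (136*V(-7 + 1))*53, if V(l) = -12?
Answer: -86496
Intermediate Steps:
(136*V(-7 + 1))*53 = (136*(-12))*53 = -1632*53 = -86496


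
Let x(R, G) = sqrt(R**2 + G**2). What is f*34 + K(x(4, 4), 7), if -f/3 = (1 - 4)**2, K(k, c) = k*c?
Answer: -918 + 28*sqrt(2) ≈ -878.40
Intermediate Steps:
x(R, G) = sqrt(G**2 + R**2)
K(k, c) = c*k
f = -27 (f = -3*(1 - 4)**2 = -3*(-3)**2 = -3*9 = -27)
f*34 + K(x(4, 4), 7) = -27*34 + 7*sqrt(4**2 + 4**2) = -918 + 7*sqrt(16 + 16) = -918 + 7*sqrt(32) = -918 + 7*(4*sqrt(2)) = -918 + 28*sqrt(2)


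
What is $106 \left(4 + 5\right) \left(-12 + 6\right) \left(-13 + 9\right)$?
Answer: $22896$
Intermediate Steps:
$106 \left(4 + 5\right) \left(-12 + 6\right) \left(-13 + 9\right) = 106 \cdot 9 \left(-6\right) \left(-4\right) = 106 \left(\left(-54\right) \left(-4\right)\right) = 106 \cdot 216 = 22896$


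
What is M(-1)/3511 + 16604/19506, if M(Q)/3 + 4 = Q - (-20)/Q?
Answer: 28416847/34242783 ≈ 0.82986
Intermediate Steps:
M(Q) = -12 + 3*Q + 60/Q (M(Q) = -12 + 3*(Q - (-20)/Q) = -12 + 3*(Q + 20/Q) = -12 + (3*Q + 60/Q) = -12 + 3*Q + 60/Q)
M(-1)/3511 + 16604/19506 = (-12 + 3*(-1) + 60/(-1))/3511 + 16604/19506 = (-12 - 3 + 60*(-1))*(1/3511) + 16604*(1/19506) = (-12 - 3 - 60)*(1/3511) + 8302/9753 = -75*1/3511 + 8302/9753 = -75/3511 + 8302/9753 = 28416847/34242783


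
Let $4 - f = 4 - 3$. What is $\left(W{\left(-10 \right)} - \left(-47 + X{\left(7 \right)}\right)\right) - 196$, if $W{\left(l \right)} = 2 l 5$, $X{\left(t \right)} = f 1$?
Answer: $-252$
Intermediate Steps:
$f = 3$ ($f = 4 - \left(4 - 3\right) = 4 - 1 = 3$)
$X{\left(t \right)} = 3$ ($X{\left(t \right)} = 3 \cdot 1 = 3$)
$W{\left(l \right)} = 10 l$ ($W{\left(l \right)} = 2 \cdot 5 l = 10 l$)
$\left(W{\left(-10 \right)} - \left(-47 + X{\left(7 \right)}\right)\right) - 196 = \left(10 \left(-10\right) + \left(47 - 3\right)\right) - 196 = \left(-100 + \left(47 - 3\right)\right) - 196 = \left(-100 + 44\right) - 196 = -56 - 196 = -252$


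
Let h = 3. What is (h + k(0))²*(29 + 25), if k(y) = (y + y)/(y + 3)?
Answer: 486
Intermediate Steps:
k(y) = 2*y/(3 + y) (k(y) = (2*y)/(3 + y) = 2*y/(3 + y))
(h + k(0))²*(29 + 25) = (3 + 2*0/(3 + 0))²*(29 + 25) = (3 + 2*0/3)²*54 = (3 + 2*0*(⅓))²*54 = (3 + 0)²*54 = 3²*54 = 9*54 = 486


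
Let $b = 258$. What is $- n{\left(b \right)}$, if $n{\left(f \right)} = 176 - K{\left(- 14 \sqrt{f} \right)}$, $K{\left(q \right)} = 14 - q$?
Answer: $-162 + 14 \sqrt{258} \approx 62.873$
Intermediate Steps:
$n{\left(f \right)} = 162 - 14 \sqrt{f}$ ($n{\left(f \right)} = 176 - \left(14 - - 14 \sqrt{f}\right) = 176 - \left(14 + 14 \sqrt{f}\right) = 162 - 14 \sqrt{f}$)
$- n{\left(b \right)} = - (162 - 14 \sqrt{258}) = -162 + 14 \sqrt{258}$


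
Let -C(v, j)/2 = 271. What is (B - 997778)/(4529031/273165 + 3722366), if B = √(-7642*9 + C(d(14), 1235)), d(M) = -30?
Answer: -90852675790/338941545807 + 182110*I*√17330/338941545807 ≈ -0.26805 + 7.0731e-5*I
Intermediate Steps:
C(v, j) = -542 (C(v, j) = -2*271 = -542)
B = 2*I*√17330 (B = √(-7642*9 - 542) = √(-68778 - 542) = √(-69320) = 2*I*√17330 ≈ 263.29*I)
(B - 997778)/(4529031/273165 + 3722366) = (2*I*√17330 - 997778)/(4529031/273165 + 3722366) = (-997778 + 2*I*√17330)/(4529031*(1/273165) + 3722366) = (-997778 + 2*I*√17330)/(1509677/91055 + 3722366) = (-997778 + 2*I*√17330)/(338941545807/91055) = (-997778 + 2*I*√17330)*(91055/338941545807) = -90852675790/338941545807 + 182110*I*√17330/338941545807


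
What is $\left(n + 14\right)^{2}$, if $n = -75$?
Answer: $3721$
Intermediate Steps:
$\left(n + 14\right)^{2} = \left(-75 + 14\right)^{2} = \left(-61\right)^{2} = 3721$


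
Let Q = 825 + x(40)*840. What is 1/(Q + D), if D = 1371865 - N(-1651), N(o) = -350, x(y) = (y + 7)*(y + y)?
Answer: 1/4531440 ≈ 2.2068e-7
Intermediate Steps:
x(y) = 2*y*(7 + y) (x(y) = (7 + y)*(2*y) = 2*y*(7 + y))
Q = 3159225 (Q = 825 + (2*40*(7 + 40))*840 = 825 + (2*40*47)*840 = 825 + 3760*840 = 825 + 3158400 = 3159225)
D = 1372215 (D = 1371865 - 1*(-350) = 1371865 + 350 = 1372215)
1/(Q + D) = 1/(3159225 + 1372215) = 1/4531440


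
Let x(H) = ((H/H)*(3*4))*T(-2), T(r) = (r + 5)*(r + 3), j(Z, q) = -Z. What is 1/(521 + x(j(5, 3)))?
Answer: 1/557 ≈ 0.0017953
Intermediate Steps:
T(r) = (3 + r)*(5 + r) (T(r) = (5 + r)*(3 + r) = (3 + r)*(5 + r))
x(H) = 36 (x(H) = ((H/H)*(3*4))*(15 + (-2)**2 + 8*(-2)) = (1*12)*(15 + 4 - 16) = 12*3 = 36)
1/(521 + x(j(5, 3))) = 1/(521 + 36) = 1/557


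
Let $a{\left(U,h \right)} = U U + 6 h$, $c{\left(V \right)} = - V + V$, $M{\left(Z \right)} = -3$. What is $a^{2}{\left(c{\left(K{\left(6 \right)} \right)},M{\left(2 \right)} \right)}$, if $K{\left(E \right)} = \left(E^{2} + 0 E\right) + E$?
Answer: $324$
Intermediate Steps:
$K{\left(E \right)} = E + E^{2}$ ($K{\left(E \right)} = \left(E^{2} + 0\right) + E = E^{2} + E = E + E^{2}$)
$c{\left(V \right)} = 0$
$a{\left(U,h \right)} = U^{2} + 6 h$
$a^{2}{\left(c{\left(K{\left(6 \right)} \right)},M{\left(2 \right)} \right)} = \left(0^{2} + 6 \left(-3\right)\right)^{2} = \left(0 - 18\right)^{2} = \left(-18\right)^{2} = 324$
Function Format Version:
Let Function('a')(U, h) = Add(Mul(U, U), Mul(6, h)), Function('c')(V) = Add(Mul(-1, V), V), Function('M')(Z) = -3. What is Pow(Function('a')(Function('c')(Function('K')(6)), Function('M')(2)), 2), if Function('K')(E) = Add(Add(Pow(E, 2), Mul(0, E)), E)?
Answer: 324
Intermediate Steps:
Function('K')(E) = Add(E, Pow(E, 2)) (Function('K')(E) = Add(Add(Pow(E, 2), 0), E) = Add(Pow(E, 2), E) = Add(E, Pow(E, 2)))
Function('c')(V) = 0
Function('a')(U, h) = Add(Pow(U, 2), Mul(6, h))
Pow(Function('a')(Function('c')(Function('K')(6)), Function('M')(2)), 2) = Pow(Add(Pow(0, 2), Mul(6, -3)), 2) = Pow(Add(0, -18), 2) = Pow(-18, 2) = 324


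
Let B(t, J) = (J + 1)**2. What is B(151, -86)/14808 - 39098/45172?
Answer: -63148871/167226744 ≈ -0.37762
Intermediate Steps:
B(t, J) = (1 + J)**2
B(151, -86)/14808 - 39098/45172 = (1 - 86)**2/14808 - 39098/45172 = (-85)**2*(1/14808) - 39098*1/45172 = 7225*(1/14808) - 19549/22586 = 7225/14808 - 19549/22586 = -63148871/167226744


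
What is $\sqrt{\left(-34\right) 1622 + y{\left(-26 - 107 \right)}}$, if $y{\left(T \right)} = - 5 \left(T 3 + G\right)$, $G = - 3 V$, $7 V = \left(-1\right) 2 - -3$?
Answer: $\frac{2 i \sqrt{651098}}{7} \approx 230.54 i$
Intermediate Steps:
$V = \frac{1}{7}$ ($V = \frac{\left(-1\right) 2 - -3}{7} = \frac{-2 + 3}{7} = \frac{1}{7} \cdot 1 = \frac{1}{7} \approx 0.14286$)
$G = - \frac{3}{7}$ ($G = \left(-3\right) \frac{1}{7} = - \frac{3}{7} \approx -0.42857$)
$y{\left(T \right)} = \frac{15}{7} - 15 T$ ($y{\left(T \right)} = - 5 \left(T 3 - \frac{3}{7}\right) = - 5 \left(3 T - \frac{3}{7}\right) = - 5 \left(- \frac{3}{7} + 3 T\right) = \frac{15}{7} - 15 T$)
$\sqrt{\left(-34\right) 1622 + y{\left(-26 - 107 \right)}} = \sqrt{\left(-34\right) 1622 - \left(- \frac{15}{7} + 15 \left(-26 - 107\right)\right)} = \sqrt{-55148 - \left(- \frac{15}{7} + 15 \left(-26 - 107\right)\right)} = \sqrt{-55148 + \left(\frac{15}{7} - -1995\right)} = \sqrt{-55148 + \left(\frac{15}{7} + 1995\right)} = \sqrt{-55148 + \frac{13980}{7}} = \sqrt{- \frac{372056}{7}} = \frac{2 i \sqrt{651098}}{7}$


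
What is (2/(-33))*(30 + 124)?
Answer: -28/3 ≈ -9.3333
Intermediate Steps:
(2/(-33))*(30 + 124) = (2*(-1/33))*154 = -2/33*154 = -28/3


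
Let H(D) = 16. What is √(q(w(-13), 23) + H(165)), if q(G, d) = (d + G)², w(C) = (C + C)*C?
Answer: √130337 ≈ 361.02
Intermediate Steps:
w(C) = 2*C² (w(C) = (2*C)*C = 2*C²)
q(G, d) = (G + d)²
√(q(w(-13), 23) + H(165)) = √((2*(-13)² + 23)² + 16) = √((2*169 + 23)² + 16) = √((338 + 23)² + 16) = √(361² + 16) = √(130321 + 16) = √130337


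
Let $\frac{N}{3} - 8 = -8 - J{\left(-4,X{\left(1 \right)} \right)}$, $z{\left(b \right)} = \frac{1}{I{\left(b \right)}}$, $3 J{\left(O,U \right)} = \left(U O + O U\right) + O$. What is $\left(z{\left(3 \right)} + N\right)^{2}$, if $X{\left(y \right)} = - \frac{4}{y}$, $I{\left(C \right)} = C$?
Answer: $\frac{6889}{9} \approx 765.44$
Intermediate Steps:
$J{\left(O,U \right)} = \frac{O}{3} + \frac{2 O U}{3}$ ($J{\left(O,U \right)} = \frac{\left(U O + O U\right) + O}{3} = \frac{\left(O U + O U\right) + O}{3} = \frac{2 O U + O}{3} = \frac{O + 2 O U}{3} = \frac{O}{3} + \frac{2 O U}{3}$)
$z{\left(b \right)} = \frac{1}{b}$
$N = -28$ ($N = 24 + 3 \left(-8 - \frac{1}{3} \left(-4\right) \left(1 + 2 \left(- \frac{4}{1}\right)\right)\right) = 24 + 3 \left(-8 - \frac{1}{3} \left(-4\right) \left(1 + 2 \left(\left(-4\right) 1\right)\right)\right) = 24 + 3 \left(-8 - \frac{1}{3} \left(-4\right) \left(1 + 2 \left(-4\right)\right)\right) = 24 + 3 \left(-8 - \frac{1}{3} \left(-4\right) \left(1 - 8\right)\right) = 24 + 3 \left(-8 - \frac{1}{3} \left(-4\right) \left(-7\right)\right) = 24 + 3 \left(-8 - \frac{28}{3}\right) = 24 + 3 \left(- \frac{52}{3}\right) = 24 - 52 = -28$)
$\left(z{\left(3 \right)} + N\right)^{2} = \left(\frac{1}{3} - 28\right)^{2} = \left(- \frac{83}{3}\right)^{2} = \frac{6889}{9}$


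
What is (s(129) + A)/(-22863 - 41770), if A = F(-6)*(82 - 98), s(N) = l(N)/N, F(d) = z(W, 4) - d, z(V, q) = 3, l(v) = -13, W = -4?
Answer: 18589/8337657 ≈ 0.0022295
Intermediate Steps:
F(d) = 3 - d
s(N) = -13/N
A = -144 (A = (3 - 1*(-6))*(82 - 98) = (3 + 6)*(-16) = 9*(-16) = -144)
(s(129) + A)/(-22863 - 41770) = (-13/129 - 144)/(-22863 - 41770) = (-13*1/129 - 144)/(-64633) = (-13/129 - 144)*(-1/64633) = -18589/129*(-1/64633) = 18589/8337657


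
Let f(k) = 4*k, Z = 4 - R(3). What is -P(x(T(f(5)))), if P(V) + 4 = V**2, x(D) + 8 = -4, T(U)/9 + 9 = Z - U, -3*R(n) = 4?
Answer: -140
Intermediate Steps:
R(n) = -4/3 (R(n) = -1/3*4 = -4/3)
Z = 16/3 (Z = 4 - 1*(-4/3) = 4 + 4/3 = 16/3 ≈ 5.3333)
T(U) = -33 - 9*U (T(U) = -81 + 9*(16/3 - U) = -81 + (48 - 9*U) = -33 - 9*U)
x(D) = -12 (x(D) = -8 - 4 = -12)
P(V) = -4 + V**2
-P(x(T(f(5)))) = -(-4 + (-12)**2) = -(-4 + 144) = -1*140 = -140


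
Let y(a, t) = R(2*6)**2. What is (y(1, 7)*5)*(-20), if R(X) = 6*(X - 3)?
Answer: -291600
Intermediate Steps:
R(X) = -18 + 6*X (R(X) = 6*(-3 + X) = -18 + 6*X)
y(a, t) = 2916 (y(a, t) = (-18 + 6*(2*6))**2 = (-18 + 6*12)**2 = (-18 + 72)**2 = 54**2 = 2916)
(y(1, 7)*5)*(-20) = (2916*5)*(-20) = 14580*(-20) = -291600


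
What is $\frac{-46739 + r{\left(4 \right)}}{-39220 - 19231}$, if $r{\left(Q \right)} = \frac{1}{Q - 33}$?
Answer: $\frac{1355432}{1695079} \approx 0.79963$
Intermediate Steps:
$r{\left(Q \right)} = \frac{1}{-33 + Q}$
$\frac{-46739 + r{\left(4 \right)}}{-39220 - 19231} = \frac{-46739 + \frac{1}{-33 + 4}}{-39220 - 19231} = \frac{-46739 + \frac{1}{-29}}{-58451} = \left(-46739 - \frac{1}{29}\right) \left(- \frac{1}{58451}\right) = \left(- \frac{1355432}{29}\right) \left(- \frac{1}{58451}\right) = \frac{1355432}{1695079}$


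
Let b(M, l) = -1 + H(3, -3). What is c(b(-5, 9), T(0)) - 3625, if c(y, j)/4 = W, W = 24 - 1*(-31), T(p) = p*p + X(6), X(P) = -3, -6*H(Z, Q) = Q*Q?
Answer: -3405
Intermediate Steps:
H(Z, Q) = -Q²/6 (H(Z, Q) = -Q*Q/6 = -Q²/6)
b(M, l) = -5/2 (b(M, l) = -1 - ⅙*(-3)² = -1 - ⅙*9 = -1 - 3/2 = -5/2)
T(p) = -3 + p² (T(p) = p*p - 3 = p² - 3 = -3 + p²)
W = 55 (W = 24 + 31 = 55)
c(y, j) = 220 (c(y, j) = 4*55 = 220)
c(b(-5, 9), T(0)) - 3625 = 220 - 3625 = -3405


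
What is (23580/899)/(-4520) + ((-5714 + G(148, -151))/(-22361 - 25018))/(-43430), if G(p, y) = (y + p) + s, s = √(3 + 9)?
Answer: -606788610097/104516259621195 + √3/1028834985 ≈ -0.0058057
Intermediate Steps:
s = 2*√3 (s = √12 = 2*√3 ≈ 3.4641)
G(p, y) = p + y + 2*√3 (G(p, y) = (y + p) + 2*√3 = (p + y) + 2*√3 = p + y + 2*√3)
(23580/899)/(-4520) + ((-5714 + G(148, -151))/(-22361 - 25018))/(-43430) = (23580/899)/(-4520) + ((-5714 + (148 - 151 + 2*√3))/(-22361 - 25018))/(-43430) = (23580*(1/899))*(-1/4520) + ((-5714 + (-3 + 2*√3))/(-47379))*(-1/43430) = (23580/899)*(-1/4520) + ((-5717 + 2*√3)*(-1/47379))*(-1/43430) = -1179/203174 + (5717/47379 - 2*√3/47379)*(-1/43430) = -1179/203174 + (-5717/2057669970 + √3/1028834985) = -606788610097/104516259621195 + √3/1028834985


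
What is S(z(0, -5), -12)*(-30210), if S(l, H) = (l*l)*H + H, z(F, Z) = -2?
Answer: 1812600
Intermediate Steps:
S(l, H) = H + H*l**2 (S(l, H) = l**2*H + H = H*l**2 + H = H + H*l**2)
S(z(0, -5), -12)*(-30210) = -12*(1 + (-2)**2)*(-30210) = -12*(1 + 4)*(-30210) = -12*5*(-30210) = -60*(-30210) = 1812600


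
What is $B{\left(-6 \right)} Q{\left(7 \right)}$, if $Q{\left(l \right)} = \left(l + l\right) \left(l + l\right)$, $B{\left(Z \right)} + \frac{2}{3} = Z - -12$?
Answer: $\frac{3136}{3} \approx 1045.3$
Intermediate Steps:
$B{\left(Z \right)} = \frac{34}{3} + Z$ ($B{\left(Z \right)} = - \frac{2}{3} + \left(Z - -12\right) = - \frac{2}{3} + \left(Z + 12\right) = - \frac{2}{3} + \left(12 + Z\right) = \frac{34}{3} + Z$)
$Q{\left(l \right)} = 4 l^{2}$ ($Q{\left(l \right)} = 2 l 2 l = 4 l^{2}$)
$B{\left(-6 \right)} Q{\left(7 \right)} = \left(\frac{34}{3} - 6\right) 4 \cdot 7^{2} = \frac{16 \cdot 4 \cdot 49}{3} = \frac{16}{3} \cdot 196 = \frac{3136}{3}$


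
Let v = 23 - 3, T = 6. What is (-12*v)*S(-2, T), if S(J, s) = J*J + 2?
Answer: -1440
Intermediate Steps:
S(J, s) = 2 + J² (S(J, s) = J² + 2 = 2 + J²)
v = 20
(-12*v)*S(-2, T) = (-12*20)*(2 + (-2)²) = -240*(2 + 4) = -240*6 = -1440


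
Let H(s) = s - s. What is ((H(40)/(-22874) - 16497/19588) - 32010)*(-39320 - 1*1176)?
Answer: 6348035288748/4897 ≈ 1.2963e+9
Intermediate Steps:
H(s) = 0
((H(40)/(-22874) - 16497/19588) - 32010)*(-39320 - 1*1176) = ((0/(-22874) - 16497/19588) - 32010)*(-39320 - 1*1176) = ((0*(-1/22874) - 16497*1/19588) - 32010)*(-39320 - 1176) = ((0 - 16497/19588) - 32010)*(-40496) = (-16497/19588 - 32010)*(-40496) = -627028377/19588*(-40496) = 6348035288748/4897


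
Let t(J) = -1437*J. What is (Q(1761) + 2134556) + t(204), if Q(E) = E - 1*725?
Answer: 1842444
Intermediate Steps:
Q(E) = -725 + E (Q(E) = E - 725 = -725 + E)
(Q(1761) + 2134556) + t(204) = ((-725 + 1761) + 2134556) - 1437*204 = (1036 + 2134556) - 293148 = 2135592 - 293148 = 1842444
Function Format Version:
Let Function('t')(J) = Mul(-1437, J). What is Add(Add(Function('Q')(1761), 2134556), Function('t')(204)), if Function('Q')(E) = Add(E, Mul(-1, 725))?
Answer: 1842444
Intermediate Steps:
Function('Q')(E) = Add(-725, E) (Function('Q')(E) = Add(E, -725) = Add(-725, E))
Add(Add(Function('Q')(1761), 2134556), Function('t')(204)) = Add(Add(Add(-725, 1761), 2134556), Mul(-1437, 204)) = Add(Add(1036, 2134556), -293148) = Add(2135592, -293148) = 1842444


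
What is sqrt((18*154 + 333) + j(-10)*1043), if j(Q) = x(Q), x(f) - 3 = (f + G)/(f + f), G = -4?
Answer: sqrt(696410)/10 ≈ 83.451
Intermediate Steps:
x(f) = 3 + (-4 + f)/(2*f) (x(f) = 3 + (f - 4)/(f + f) = 3 + (-4 + f)/((2*f)) = 3 + (-4 + f)*(1/(2*f)) = 3 + (-4 + f)/(2*f))
j(Q) = 7/2 - 2/Q
sqrt((18*154 + 333) + j(-10)*1043) = sqrt((18*154 + 333) + (7/2 - 2/(-10))*1043) = sqrt((2772 + 333) + (7/2 - 2*(-1/10))*1043) = sqrt(3105 + (7/2 + 1/5)*1043) = sqrt(3105 + (37/10)*1043) = sqrt(3105 + 38591/10) = sqrt(69641/10) = sqrt(696410)/10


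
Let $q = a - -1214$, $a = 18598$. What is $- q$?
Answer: $-19812$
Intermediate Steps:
$q = 19812$ ($q = 18598 - -1214 = 18598 + 1214 = 19812$)
$- q = \left(-1\right) 19812 = -19812$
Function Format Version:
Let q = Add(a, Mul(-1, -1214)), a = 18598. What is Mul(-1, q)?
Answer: -19812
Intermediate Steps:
q = 19812 (q = Add(18598, Mul(-1, -1214)) = Add(18598, 1214) = 19812)
Mul(-1, q) = Mul(-1, 19812) = -19812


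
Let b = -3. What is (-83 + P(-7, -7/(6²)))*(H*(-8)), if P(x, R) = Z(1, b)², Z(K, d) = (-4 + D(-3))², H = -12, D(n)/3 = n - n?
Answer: 16608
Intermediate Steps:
D(n) = 0 (D(n) = 3*(n - n) = 3*0 = 0)
Z(K, d) = 16 (Z(K, d) = (-4 + 0)² = (-4)² = 16)
P(x, R) = 256 (P(x, R) = 16² = 256)
(-83 + P(-7, -7/(6²)))*(H*(-8)) = (-83 + 256)*(-12*(-8)) = 173*96 = 16608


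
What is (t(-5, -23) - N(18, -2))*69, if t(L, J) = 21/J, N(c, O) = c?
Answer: -1305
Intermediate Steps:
(t(-5, -23) - N(18, -2))*69 = (21/(-23) - 1*18)*69 = (21*(-1/23) - 18)*69 = (-21/23 - 18)*69 = -435/23*69 = -1305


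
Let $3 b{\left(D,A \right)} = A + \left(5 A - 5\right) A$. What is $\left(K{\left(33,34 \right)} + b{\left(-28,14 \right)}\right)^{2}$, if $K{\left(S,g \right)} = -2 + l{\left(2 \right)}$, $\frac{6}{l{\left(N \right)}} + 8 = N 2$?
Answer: $\frac{370881}{4} \approx 92720.0$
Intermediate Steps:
$l{\left(N \right)} = \frac{6}{-8 + 2 N}$ ($l{\left(N \right)} = \frac{6}{-8 + N 2} = \frac{6}{-8 + 2 N}$)
$b{\left(D,A \right)} = \frac{A}{3} + \frac{A \left(-5 + 5 A\right)}{3}$ ($b{\left(D,A \right)} = \frac{A + \left(5 A - 5\right) A}{3} = \frac{A + \left(-5 + 5 A\right) A}{3} = \frac{A + A \left(-5 + 5 A\right)}{3} = \frac{A}{3} + \frac{A \left(-5 + 5 A\right)}{3}$)
$K{\left(S,g \right)} = - \frac{7}{2}$ ($K{\left(S,g \right)} = -2 + \frac{3}{-4 + 2} = -2 + \frac{3}{-2} = -2 + 3 \left(- \frac{1}{2}\right) = -2 - \frac{3}{2} = - \frac{7}{2}$)
$\left(K{\left(33,34 \right)} + b{\left(-28,14 \right)}\right)^{2} = \left(- \frac{7}{2} + \frac{1}{3} \cdot 14 \left(-4 + 5 \cdot 14\right)\right)^{2} = \left(- \frac{7}{2} + \frac{1}{3} \cdot 14 \left(-4 + 70\right)\right)^{2} = \left(- \frac{7}{2} + \frac{1}{3} \cdot 14 \cdot 66\right)^{2} = \left(- \frac{7}{2} + 308\right)^{2} = \left(\frac{609}{2}\right)^{2} = \frac{370881}{4}$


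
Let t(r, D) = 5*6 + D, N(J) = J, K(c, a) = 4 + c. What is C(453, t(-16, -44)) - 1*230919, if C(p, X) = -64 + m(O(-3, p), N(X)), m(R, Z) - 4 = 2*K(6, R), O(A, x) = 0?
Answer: -230959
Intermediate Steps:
t(r, D) = 30 + D
m(R, Z) = 24 (m(R, Z) = 4 + 2*(4 + 6) = 4 + 2*10 = 4 + 20 = 24)
C(p, X) = -40 (C(p, X) = -64 + 24 = -40)
C(453, t(-16, -44)) - 1*230919 = -40 - 1*230919 = -40 - 230919 = -230959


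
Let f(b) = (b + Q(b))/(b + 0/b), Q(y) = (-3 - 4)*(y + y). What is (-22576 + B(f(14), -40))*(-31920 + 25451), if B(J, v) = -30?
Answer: 146238214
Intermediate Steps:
Q(y) = -14*y
f(b) = -13 (f(b) = (b - 14*b)/(b + 0/b) = (-13*b)/(b + 0) = (-13*b)/b = -13)
(-22576 + B(f(14), -40))*(-31920 + 25451) = (-22576 - 30)*(-31920 + 25451) = -22606*(-6469) = 146238214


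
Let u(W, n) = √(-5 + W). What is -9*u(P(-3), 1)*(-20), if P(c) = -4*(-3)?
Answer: 180*√7 ≈ 476.24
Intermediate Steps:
P(c) = 12
-9*u(P(-3), 1)*(-20) = -9*√(-5 + 12)*(-20) = -9*√7*(-20) = 180*√7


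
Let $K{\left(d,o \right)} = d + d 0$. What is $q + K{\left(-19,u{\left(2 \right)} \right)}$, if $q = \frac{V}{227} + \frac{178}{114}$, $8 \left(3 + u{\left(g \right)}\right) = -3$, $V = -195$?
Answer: $- \frac{236753}{12939} \approx -18.298$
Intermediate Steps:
$u{\left(g \right)} = - \frac{27}{8}$ ($u{\left(g \right)} = -3 + \frac{1}{8} \left(-3\right) = -3 - \frac{3}{8} = - \frac{27}{8}$)
$K{\left(d,o \right)} = d$ ($K{\left(d,o \right)} = d + 0 = d$)
$q = \frac{9088}{12939}$ ($q = - \frac{195}{227} + \frac{178}{114} = \left(-195\right) \frac{1}{227} + 178 \cdot \frac{1}{114} = - \frac{195}{227} + \frac{89}{57} = \frac{9088}{12939} \approx 0.70237$)
$q + K{\left(-19,u{\left(2 \right)} \right)} = \frac{9088}{12939} - 19 = - \frac{236753}{12939}$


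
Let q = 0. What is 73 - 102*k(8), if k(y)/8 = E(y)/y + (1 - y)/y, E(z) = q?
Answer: 787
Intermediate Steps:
E(z) = 0
k(y) = 8*(1 - y)/y (k(y) = 8*(0/y + (1 - y)/y) = 8*(0 + (1 - y)/y) = 8*((1 - y)/y) = 8*(1 - y)/y)
73 - 102*k(8) = 73 - 102*(-8 + 8/8) = 73 - 102*(-8 + 8*(⅛)) = 73 - 102*(-8 + 1) = 73 - 102*(-7) = 73 + 714 = 787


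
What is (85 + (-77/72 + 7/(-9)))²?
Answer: 35844169/5184 ≈ 6914.4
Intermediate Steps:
(85 + (-77/72 + 7/(-9)))² = (85 + (-77*1/72 + 7*(-⅑)))² = (85 + (-77/72 - 7/9))² = (85 - 133/72)² = (5987/72)² = 35844169/5184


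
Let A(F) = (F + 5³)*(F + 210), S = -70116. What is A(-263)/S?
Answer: -1219/11686 ≈ -0.10431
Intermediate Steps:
A(F) = (125 + F)*(210 + F) (A(F) = (F + 125)*(210 + F) = (125 + F)*(210 + F))
A(-263)/S = (26250 + (-263)² + 335*(-263))/(-70116) = (26250 + 69169 - 88105)*(-1/70116) = 7314*(-1/70116) = -1219/11686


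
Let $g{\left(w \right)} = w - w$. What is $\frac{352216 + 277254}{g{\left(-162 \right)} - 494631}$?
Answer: $- \frac{629470}{494631} \approx -1.2726$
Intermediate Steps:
$g{\left(w \right)} = 0$
$\frac{352216 + 277254}{g{\left(-162 \right)} - 494631} = \frac{352216 + 277254}{0 - 494631} = \frac{629470}{-494631} = 629470 \left(- \frac{1}{494631}\right) = - \frac{629470}{494631}$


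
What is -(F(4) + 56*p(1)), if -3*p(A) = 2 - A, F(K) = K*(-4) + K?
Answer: 92/3 ≈ 30.667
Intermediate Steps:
F(K) = -3*K (F(K) = -4*K + K = -3*K)
p(A) = -2/3 + A/3 (p(A) = -(2 - A)/3 = -2/3 + A/3)
-(F(4) + 56*p(1)) = -(-3*4 + 56*(-2/3 + (1/3)*1)) = -(-12 + 56*(-2/3 + 1/3)) = -(-12 + 56*(-1/3)) = -(-12 - 56/3) = -1*(-92/3) = 92/3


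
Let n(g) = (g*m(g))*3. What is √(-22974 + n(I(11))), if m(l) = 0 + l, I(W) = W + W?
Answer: I*√21522 ≈ 146.7*I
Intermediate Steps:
I(W) = 2*W
m(l) = l
n(g) = 3*g² (n(g) = (g*g)*3 = g²*3 = 3*g²)
√(-22974 + n(I(11))) = √(-22974 + 3*(2*11)²) = √(-22974 + 3*22²) = √(-22974 + 3*484) = √(-22974 + 1452) = √(-21522) = I*√21522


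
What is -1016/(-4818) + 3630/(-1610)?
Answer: -792679/387849 ≈ -2.0438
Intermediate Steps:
-1016/(-4818) + 3630/(-1610) = -1016*(-1/4818) + 3630*(-1/1610) = 508/2409 - 363/161 = -792679/387849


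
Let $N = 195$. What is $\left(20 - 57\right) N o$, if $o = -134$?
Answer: $966810$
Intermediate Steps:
$\left(20 - 57\right) N o = \left(20 - 57\right) 195 \left(-134\right) = \left(-37\right) 195 \left(-134\right) = \left(-7215\right) \left(-134\right) = 966810$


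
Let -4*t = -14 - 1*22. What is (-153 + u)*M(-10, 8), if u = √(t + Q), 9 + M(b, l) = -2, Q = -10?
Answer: 1683 - 11*I ≈ 1683.0 - 11.0*I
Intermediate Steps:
t = 9 (t = -(-14 - 1*22)/4 = -(-14 - 22)/4 = -¼*(-36) = 9)
M(b, l) = -11 (M(b, l) = -9 - 2 = -11)
u = I (u = √(9 - 10) = √(-1) = I ≈ 1.0*I)
(-153 + u)*M(-10, 8) = (-153 + I)*(-11) = 1683 - 11*I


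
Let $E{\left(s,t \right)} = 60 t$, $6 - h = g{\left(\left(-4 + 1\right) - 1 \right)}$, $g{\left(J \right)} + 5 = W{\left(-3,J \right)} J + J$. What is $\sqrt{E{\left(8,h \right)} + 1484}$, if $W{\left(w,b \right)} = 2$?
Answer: $4 \sqrt{179} \approx 53.516$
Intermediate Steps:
$g{\left(J \right)} = -5 + 3 J$ ($g{\left(J \right)} = -5 + \left(2 J + J\right) = -5 + 3 J$)
$h = 23$ ($h = 6 - \left(-5 + 3 \left(\left(-4 + 1\right) - 1\right)\right) = 6 - \left(-5 + 3 \left(-3 - 1\right)\right) = 6 - \left(-5 + 3 \left(-4\right)\right) = 6 - \left(-5 - 12\right) = 6 - -17 = 6 + 17 = 23$)
$\sqrt{E{\left(8,h \right)} + 1484} = \sqrt{60 \cdot 23 + 1484} = \sqrt{1380 + 1484} = \sqrt{2864} = 4 \sqrt{179}$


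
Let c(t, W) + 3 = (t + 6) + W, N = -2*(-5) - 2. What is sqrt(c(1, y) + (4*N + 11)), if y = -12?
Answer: sqrt(35) ≈ 5.9161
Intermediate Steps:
N = 8 (N = 10 - 2 = 8)
c(t, W) = 3 + W + t (c(t, W) = -3 + ((t + 6) + W) = -3 + ((6 + t) + W) = -3 + (6 + W + t) = 3 + W + t)
sqrt(c(1, y) + (4*N + 11)) = sqrt((3 - 12 + 1) + (4*8 + 11)) = sqrt(-8 + (32 + 11)) = sqrt(-8 + 43) = sqrt(35)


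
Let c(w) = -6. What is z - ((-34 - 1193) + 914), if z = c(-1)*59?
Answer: -41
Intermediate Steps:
z = -354 (z = -6*59 = -354)
z - ((-34 - 1193) + 914) = -354 - ((-34 - 1193) + 914) = -354 - (-1227 + 914) = -354 - 1*(-313) = -354 + 313 = -41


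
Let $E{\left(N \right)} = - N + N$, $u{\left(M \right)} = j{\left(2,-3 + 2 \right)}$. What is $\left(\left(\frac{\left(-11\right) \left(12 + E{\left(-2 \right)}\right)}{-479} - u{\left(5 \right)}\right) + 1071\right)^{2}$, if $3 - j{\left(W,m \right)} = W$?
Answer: $\frac{262822326244}{229441} \approx 1.1455 \cdot 10^{6}$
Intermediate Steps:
$j{\left(W,m \right)} = 3 - W$
$u{\left(M \right)} = 1$ ($u{\left(M \right)} = 3 - 2 = 1$)
$E{\left(N \right)} = 0$
$\left(\left(\frac{\left(-11\right) \left(12 + E{\left(-2 \right)}\right)}{-479} - u{\left(5 \right)}\right) + 1071\right)^{2} = \left(\left(\frac{\left(-11\right) \left(12 + 0\right)}{-479} - 1\right) + 1071\right)^{2} = \left(\left(\left(-11\right) 12 \left(- \frac{1}{479}\right) - 1\right) + 1071\right)^{2} = \left(\left(\left(-132\right) \left(- \frac{1}{479}\right) - 1\right) + 1071\right)^{2} = \left(\left(\frac{132}{479} - 1\right) + 1071\right)^{2} = \left(- \frac{347}{479} + 1071\right)^{2} = \left(\frac{512662}{479}\right)^{2} = \frac{262822326244}{229441}$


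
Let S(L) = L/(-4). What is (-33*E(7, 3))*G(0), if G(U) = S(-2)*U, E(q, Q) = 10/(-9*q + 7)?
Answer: 0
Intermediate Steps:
S(L) = -L/4 (S(L) = L*(-1/4) = -L/4)
E(q, Q) = 10/(7 - 9*q)
G(U) = U/2 (G(U) = (-1/4*(-2))*U = U/2)
(-33*E(7, 3))*G(0) = (-(-330)/(-7 + 9*7))*((1/2)*0) = -(-330)/(-7 + 63)*0 = -(-330)/56*0 = -33*(-5/28)*0 = (165/28)*0 = 0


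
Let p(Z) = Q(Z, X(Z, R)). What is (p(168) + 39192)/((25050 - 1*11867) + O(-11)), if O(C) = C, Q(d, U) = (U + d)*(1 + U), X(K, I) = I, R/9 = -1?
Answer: 9480/3293 ≈ 2.8788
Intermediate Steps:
R = -9 (R = 9*(-1) = -9)
Q(d, U) = (1 + U)*(U + d)
p(Z) = 72 - 8*Z (p(Z) = -9 + Z + (-9)² - 9*Z = -9 + Z + 81 - 9*Z = 72 - 8*Z)
(p(168) + 39192)/((25050 - 1*11867) + O(-11)) = ((72 - 8*168) + 39192)/((25050 - 1*11867) - 11) = ((72 - 1344) + 39192)/((25050 - 11867) - 11) = (-1272 + 39192)/(13183 - 11) = 37920/13172 = 37920*(1/13172) = 9480/3293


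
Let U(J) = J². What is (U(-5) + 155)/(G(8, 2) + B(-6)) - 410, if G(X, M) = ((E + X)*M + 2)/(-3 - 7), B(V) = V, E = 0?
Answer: -5630/13 ≈ -433.08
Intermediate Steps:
G(X, M) = -⅕ - M*X/10 (G(X, M) = ((0 + X)*M + 2)/(-3 - 7) = (X*M + 2)/(-10) = (M*X + 2)*(-⅒) = (2 + M*X)*(-⅒) = -⅕ - M*X/10)
(U(-5) + 155)/(G(8, 2) + B(-6)) - 410 = ((-5)² + 155)/((-⅕ - ⅒*2*8) - 6) - 410 = (25 + 155)/((-⅕ - 8/5) - 6) - 410 = 180/(-9/5 - 6) - 410 = 180/(-39/5) - 410 = 180*(-5/39) - 410 = -300/13 - 410 = -5630/13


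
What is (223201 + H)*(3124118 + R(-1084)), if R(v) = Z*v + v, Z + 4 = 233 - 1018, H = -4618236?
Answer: -17484811690850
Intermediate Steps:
Z = -789 (Z = -4 + (233 - 1018) = -4 - 785 = -789)
R(v) = -788*v (R(v) = -789*v + v = -788*v)
(223201 + H)*(3124118 + R(-1084)) = (223201 - 4618236)*(3124118 - 788*(-1084)) = -4395035*(3124118 + 854192) = -4395035*3978310 = -17484811690850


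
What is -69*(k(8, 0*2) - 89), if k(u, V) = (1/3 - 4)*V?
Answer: 6141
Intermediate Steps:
k(u, V) = -11*V/3 (k(u, V) = (⅓ - 4)*V = -11*V/3)
-69*(k(8, 0*2) - 89) = -69*(-0*2 - 89) = -69*(-11/3*0 - 89) = -69*(0 - 89) = -69*(-89) = 6141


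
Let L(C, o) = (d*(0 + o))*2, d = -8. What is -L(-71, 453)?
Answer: 7248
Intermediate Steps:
L(C, o) = -16*o (L(C, o) = -8*(0 + o)*2 = -8*o*2 = -16*o)
-L(-71, 453) = -(-16)*453 = -1*(-7248) = 7248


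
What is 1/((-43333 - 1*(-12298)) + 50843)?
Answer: 1/19808 ≈ 5.0485e-5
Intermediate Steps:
1/((-43333 - 1*(-12298)) + 50843) = 1/((-43333 + 12298) + 50843) = 1/(-31035 + 50843) = 1/19808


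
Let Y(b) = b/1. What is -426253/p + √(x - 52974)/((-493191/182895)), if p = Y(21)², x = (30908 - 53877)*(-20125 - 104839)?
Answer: -426253/441 - 60965*√2870245142/164397 ≈ -20834.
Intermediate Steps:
Y(b) = b (Y(b) = b*1 = b)
x = 2870298116 (x = -22969*(-124964) = 2870298116)
p = 441 (p = 21² = 441)
-426253/p + √(x - 52974)/((-493191/182895)) = -426253/441 + √(2870298116 - 52974)/((-493191/182895)) = -426253*1/441 + √2870245142/((-493191*1/182895)) = -426253/441 + √2870245142/(-164397/60965) = -426253/441 + √2870245142*(-60965/164397) = -426253/441 - 60965*√2870245142/164397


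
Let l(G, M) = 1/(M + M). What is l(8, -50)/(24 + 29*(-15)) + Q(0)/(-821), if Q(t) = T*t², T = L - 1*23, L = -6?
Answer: 1/41100 ≈ 2.4331e-5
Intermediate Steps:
T = -29 (T = -6 - 1*23 = -6 - 23 = -29)
l(G, M) = 1/(2*M)
Q(t) = -29*t²
l(8, -50)/(24 + 29*(-15)) + Q(0)/(-821) = ((½)/(-50))/(24 + 29*(-15)) - 29*0²/(-821) = ((½)*(-1/50))/(24 - 435) - 29*0*(-1/821) = -1/100/(-411) + 0*(-1/821) = -1/100*(-1/411) + 0 = 1/41100 + 0 = 1/41100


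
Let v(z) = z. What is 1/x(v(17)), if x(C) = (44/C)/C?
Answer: 289/44 ≈ 6.5682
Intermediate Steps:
x(C) = 44/C²
1/x(v(17)) = 1/(44/17²) = 1/(44*(1/289)) = 1/(44/289) = 289/44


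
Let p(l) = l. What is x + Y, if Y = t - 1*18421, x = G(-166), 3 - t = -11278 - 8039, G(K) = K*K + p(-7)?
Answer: 28448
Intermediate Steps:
G(K) = -7 + K² (G(K) = K*K - 7 = K² - 7 = -7 + K²)
t = 19320 (t = 3 - (-11278 - 8039) = 3 - 1*(-19317) = 3 + 19317 = 19320)
x = 27549 (x = -7 + (-166)² = -7 + 27556 = 27549)
Y = 899 (Y = 19320 - 1*18421 = 19320 - 18421 = 899)
x + Y = 27549 + 899 = 28448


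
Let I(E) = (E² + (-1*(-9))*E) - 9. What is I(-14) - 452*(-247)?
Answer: 111705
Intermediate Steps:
I(E) = -9 + E² + 9*E (I(E) = (E² + 9*E) - 9 = -9 + E² + 9*E)
I(-14) - 452*(-247) = (-9 + (-14)² + 9*(-14)) - 452*(-247) = (-9 + 196 - 126) + 111644 = 61 + 111644 = 111705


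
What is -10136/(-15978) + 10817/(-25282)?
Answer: 41712163/201977898 ≈ 0.20652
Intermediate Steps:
-10136/(-15978) + 10817/(-25282) = -10136*(-1/15978) + 10817*(-1/25282) = 5068/7989 - 10817/25282 = 41712163/201977898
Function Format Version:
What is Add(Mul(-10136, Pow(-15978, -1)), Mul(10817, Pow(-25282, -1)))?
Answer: Rational(41712163, 201977898) ≈ 0.20652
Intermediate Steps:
Add(Mul(-10136, Pow(-15978, -1)), Mul(10817, Pow(-25282, -1))) = Add(Mul(-10136, Rational(-1, 15978)), Mul(10817, Rational(-1, 25282))) = Add(Rational(5068, 7989), Rational(-10817, 25282)) = Rational(41712163, 201977898)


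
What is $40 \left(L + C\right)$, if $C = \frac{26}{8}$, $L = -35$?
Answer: $-1270$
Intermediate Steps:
$C = \frac{13}{4}$ ($C = 26 \cdot \frac{1}{8} = \frac{13}{4} \approx 3.25$)
$40 \left(L + C\right) = 40 \left(-35 + \frac{13}{4}\right) = 40 \left(- \frac{127}{4}\right) = -1270$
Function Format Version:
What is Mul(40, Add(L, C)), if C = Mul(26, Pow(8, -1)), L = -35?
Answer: -1270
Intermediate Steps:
C = Rational(13, 4) (C = Mul(26, Rational(1, 8)) = Rational(13, 4) ≈ 3.2500)
Mul(40, Add(L, C)) = Mul(40, Add(-35, Rational(13, 4))) = Mul(40, Rational(-127, 4)) = -1270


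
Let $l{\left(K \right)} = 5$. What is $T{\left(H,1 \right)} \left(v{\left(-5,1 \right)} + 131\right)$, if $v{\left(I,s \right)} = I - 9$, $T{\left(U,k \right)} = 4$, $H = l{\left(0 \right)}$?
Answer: $468$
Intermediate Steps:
$H = 5$
$v{\left(I,s \right)} = -9 + I$
$T{\left(H,1 \right)} \left(v{\left(-5,1 \right)} + 131\right) = 4 \left(\left(-9 - 5\right) + 131\right) = 4 \left(-14 + 131\right) = 4 \cdot 117 = 468$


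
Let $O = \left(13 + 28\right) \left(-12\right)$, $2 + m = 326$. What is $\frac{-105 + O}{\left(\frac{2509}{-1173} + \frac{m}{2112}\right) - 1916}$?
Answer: $\frac{123249456}{395964281} \approx 0.31126$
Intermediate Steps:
$m = 324$ ($m = -2 + 326 = 324$)
$O = -492$ ($O = 41 \left(-12\right) = -492$)
$\frac{-105 + O}{\left(\frac{2509}{-1173} + \frac{m}{2112}\right) - 1916} = \frac{-105 - 492}{\left(\frac{2509}{-1173} + \frac{324}{2112}\right) - 1916} = - \frac{597}{\left(2509 \left(- \frac{1}{1173}\right) + 324 \cdot \frac{1}{2112}\right) - 1916} = - \frac{597}{\left(- \frac{2509}{1173} + \frac{27}{176}\right) - 1916} = - \frac{597}{- \frac{409913}{206448} - 1916} = - \frac{597}{- \frac{395964281}{206448}} = \left(-597\right) \left(- \frac{206448}{395964281}\right) = \frac{123249456}{395964281}$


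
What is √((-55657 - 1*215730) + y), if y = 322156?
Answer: 3*√5641 ≈ 225.32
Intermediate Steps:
√((-55657 - 1*215730) + y) = √((-55657 - 1*215730) + 322156) = √((-55657 - 215730) + 322156) = √(-271387 + 322156) = √50769 = 3*√5641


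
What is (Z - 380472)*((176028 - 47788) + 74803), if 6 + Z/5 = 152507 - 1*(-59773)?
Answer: 138251572614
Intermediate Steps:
Z = 1061370 (Z = -30 + 5*(152507 - 1*(-59773)) = -30 + 5*(152507 + 59773) = -30 + 5*212280 = -30 + 1061400 = 1061370)
(Z - 380472)*((176028 - 47788) + 74803) = (1061370 - 380472)*((176028 - 47788) + 74803) = 680898*(128240 + 74803) = 680898*203043 = 138251572614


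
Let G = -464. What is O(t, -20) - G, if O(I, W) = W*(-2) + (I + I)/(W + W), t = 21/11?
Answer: 110859/220 ≈ 503.90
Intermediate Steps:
t = 21/11 (t = 21*(1/11) = 21/11 ≈ 1.9091)
O(I, W) = -2*W + I/W (O(I, W) = -2*W + (2*I)/((2*W)) = -2*W + (2*I)*(1/(2*W)) = -2*W + I/W)
O(t, -20) - G = (-2*(-20) + (21/11)/(-20)) - 1*(-464) = (40 + (21/11)*(-1/20)) + 464 = (40 - 21/220) + 464 = 8779/220 + 464 = 110859/220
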